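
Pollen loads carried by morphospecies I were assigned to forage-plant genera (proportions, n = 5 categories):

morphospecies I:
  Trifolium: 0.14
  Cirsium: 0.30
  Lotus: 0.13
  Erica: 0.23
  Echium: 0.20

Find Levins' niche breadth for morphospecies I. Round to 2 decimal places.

Σpᵢ² = 0.14² + 0.30² + 0.13² + 0.23² + 0.20² = 0.0196 + 0.0900 + 0.0169 + 0.0529 + 0.0400 = 0.2194
B = 1 / 0.2194 = 4.5579

4.56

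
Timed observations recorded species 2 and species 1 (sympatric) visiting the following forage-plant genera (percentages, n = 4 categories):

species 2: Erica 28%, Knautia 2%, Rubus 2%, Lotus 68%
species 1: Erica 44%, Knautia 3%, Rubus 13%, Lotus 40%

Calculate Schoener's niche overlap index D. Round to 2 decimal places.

0.72

Convert percentages to proportions (divide by 100).
Σ|p₁ᵢ − p₂ᵢ| = 0.16 + 0.01 + 0.11 + 0.28 = 0.56
D = 1 − ½ × 0.56 = 1 − 0.280 = 0.7200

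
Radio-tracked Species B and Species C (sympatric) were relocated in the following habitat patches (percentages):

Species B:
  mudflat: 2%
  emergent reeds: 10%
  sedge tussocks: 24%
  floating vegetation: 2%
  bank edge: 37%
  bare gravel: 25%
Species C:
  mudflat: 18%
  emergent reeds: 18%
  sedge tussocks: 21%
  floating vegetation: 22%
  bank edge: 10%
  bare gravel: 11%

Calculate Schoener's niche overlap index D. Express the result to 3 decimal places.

Convert percentages to proportions (divide by 100).
Σ|p₁ᵢ − p₂ᵢ| = 0.16 + 0.08 + 0.03 + 0.20 + 0.27 + 0.14 = 0.88
D = 1 − ½ × 0.88 = 1 − 0.440 = 0.56000

0.560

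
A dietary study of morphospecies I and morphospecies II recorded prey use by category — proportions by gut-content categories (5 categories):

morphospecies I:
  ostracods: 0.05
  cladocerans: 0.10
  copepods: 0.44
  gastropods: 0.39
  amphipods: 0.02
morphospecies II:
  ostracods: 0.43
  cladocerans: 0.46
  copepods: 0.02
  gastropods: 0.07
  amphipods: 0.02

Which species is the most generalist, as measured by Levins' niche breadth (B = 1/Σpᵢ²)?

Σp_Iᵢ² = 0.05² + 0.10² + 0.44² + 0.39² + 0.02² = 0.0025 + 0.0100 + 0.1936 + 0.1521 + 0.0004 = 0.3586
B_I = 1 / 0.3586 = 2.7886
Σp_IIᵢ² = 0.43² + 0.46² + 0.02² + 0.07² + 0.02² = 0.1849 + 0.2116 + 0.0004 + 0.0049 + 0.0004 = 0.4022
B_II = 1 / 0.4022 = 2.4863
Highest B → broadest niche (most generalist): morphospecies I (B = 2.79).

morphospecies I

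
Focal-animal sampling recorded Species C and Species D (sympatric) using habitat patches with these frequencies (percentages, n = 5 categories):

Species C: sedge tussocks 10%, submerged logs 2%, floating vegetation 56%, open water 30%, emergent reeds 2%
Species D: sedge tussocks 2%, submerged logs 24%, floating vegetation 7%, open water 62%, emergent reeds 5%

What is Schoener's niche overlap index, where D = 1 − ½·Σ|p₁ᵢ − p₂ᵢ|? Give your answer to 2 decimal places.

0.43

Convert percentages to proportions (divide by 100).
Σ|p₁ᵢ − p₂ᵢ| = 0.08 + 0.22 + 0.49 + 0.32 + 0.03 = 1.14
D = 1 − ½ × 1.14 = 1 − 0.570 = 0.4300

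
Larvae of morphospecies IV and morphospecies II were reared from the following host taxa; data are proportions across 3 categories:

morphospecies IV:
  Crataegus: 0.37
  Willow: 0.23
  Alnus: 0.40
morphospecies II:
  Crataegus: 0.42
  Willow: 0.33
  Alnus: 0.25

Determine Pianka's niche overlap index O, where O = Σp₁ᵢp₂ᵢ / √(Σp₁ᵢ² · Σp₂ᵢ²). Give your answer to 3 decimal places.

Σ p₁ᵢp₂ᵢ = 0.1554 + 0.0759 + 0.1000 = 0.3313
Σp_1ᵢ² = 0.37² + 0.23² + 0.40² = 0.1369 + 0.0529 + 0.1600 = 0.3498
Σp_2ᵢ² = 0.42² + 0.33² + 0.25² = 0.1764 + 0.1089 + 0.0625 = 0.3478
O = 0.3313 / √(0.3498 × 0.3478) = 0.3313 / 0.348799 = 0.94983

0.950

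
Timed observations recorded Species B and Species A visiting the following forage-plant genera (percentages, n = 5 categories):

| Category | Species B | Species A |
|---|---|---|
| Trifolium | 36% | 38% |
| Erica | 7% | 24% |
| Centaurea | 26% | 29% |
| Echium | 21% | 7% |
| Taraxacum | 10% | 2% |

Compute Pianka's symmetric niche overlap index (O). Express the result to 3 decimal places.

Convert percentages to proportions (divide by 100).
Σ p₁ᵢp₂ᵢ = 0.1368 + 0.0168 + 0.0754 + 0.0147 + 0.0020 = 0.2457
Σp_1ᵢ² = 0.36² + 0.07² + 0.26² + 0.21² + 0.10² = 0.1296 + 0.0049 + 0.0676 + 0.0441 + 0.0100 = 0.2562
Σp_2ᵢ² = 0.38² + 0.24² + 0.29² + 0.07² + 0.02² = 0.1444 + 0.0576 + 0.0841 + 0.0049 + 0.0004 = 0.2914
O = 0.2457 / √(0.2562 × 0.2914) = 0.2457 / 0.273234 = 0.89923

0.899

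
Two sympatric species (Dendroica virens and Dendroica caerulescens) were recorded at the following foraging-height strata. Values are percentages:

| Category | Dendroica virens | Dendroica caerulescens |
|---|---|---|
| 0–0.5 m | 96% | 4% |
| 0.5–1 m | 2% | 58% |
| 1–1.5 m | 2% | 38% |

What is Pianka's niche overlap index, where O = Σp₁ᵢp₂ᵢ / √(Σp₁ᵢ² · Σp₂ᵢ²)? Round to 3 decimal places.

0.086

Convert percentages to proportions (divide by 100).
Σ p₁ᵢp₂ᵢ = 0.0384 + 0.0116 + 0.0076 = 0.0576
Σp_1ᵢ² = 0.96² + 0.02² + 0.02² = 0.9216 + 0.0004 + 0.0004 = 0.9224
Σp_2ᵢ² = 0.04² + 0.58² + 0.38² = 0.0016 + 0.3364 + 0.1444 = 0.4824
O = 0.0576 / √(0.9224 × 0.4824) = 0.0576 / 0.667058 = 0.08635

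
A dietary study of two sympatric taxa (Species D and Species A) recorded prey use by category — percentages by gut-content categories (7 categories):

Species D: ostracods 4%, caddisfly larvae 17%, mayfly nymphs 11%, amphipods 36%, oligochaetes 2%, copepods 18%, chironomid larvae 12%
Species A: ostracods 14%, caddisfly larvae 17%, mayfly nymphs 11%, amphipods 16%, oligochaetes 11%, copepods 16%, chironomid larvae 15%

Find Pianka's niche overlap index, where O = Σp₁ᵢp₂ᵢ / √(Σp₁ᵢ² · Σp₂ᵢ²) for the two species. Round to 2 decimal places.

0.85

Convert percentages to proportions (divide by 100).
Σ p₁ᵢp₂ᵢ = 0.0056 + 0.0289 + 0.0121 + 0.0576 + 0.0022 + 0.0288 + 0.0180 = 0.1532
Σp_1ᵢ² = 0.04² + 0.17² + 0.11² + 0.36² + 0.02² + 0.18² + 0.12² = 0.0016 + 0.0289 + 0.0121 + 0.1296 + 0.0004 + 0.0324 + 0.0144 = 0.2194
Σp_2ᵢ² = 0.14² + 0.17² + 0.11² + 0.16² + 0.11² + 0.16² + 0.15² = 0.0196 + 0.0289 + 0.0121 + 0.0256 + 0.0121 + 0.0256 + 0.0225 = 0.1464
O = 0.1532 / √(0.2194 × 0.1464) = 0.1532 / 0.17922 = 0.8548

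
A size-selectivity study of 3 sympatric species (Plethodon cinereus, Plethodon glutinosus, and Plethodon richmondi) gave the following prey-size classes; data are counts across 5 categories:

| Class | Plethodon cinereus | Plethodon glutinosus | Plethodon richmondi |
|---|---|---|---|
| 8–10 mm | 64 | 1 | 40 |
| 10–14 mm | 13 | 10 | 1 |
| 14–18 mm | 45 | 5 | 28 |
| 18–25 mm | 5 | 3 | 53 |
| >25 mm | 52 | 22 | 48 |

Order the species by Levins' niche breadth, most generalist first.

Plethodon richmondi > Plethodon cinereus > Plethodon glutinosus

Proportions for Plethodon cinereus (n=179): 64/179=0.3575, 13/179=0.0726, 45/179=0.2514, 5/179=0.0279, 52/179=0.2905
Proportions for Plethodon glutinosus (n=41): 1/41=0.0244, 10/41=0.2439, 5/41=0.1220, 3/41=0.0732, 22/41=0.5366
Proportions for Plethodon richmondi (n=170): 40/170=0.2353, 1/170=0.0059, 28/170=0.1647, 53/170=0.3118, 48/170=0.2824
Σp_cineᵢ² = 0.3575² + 0.0726² + 0.2514² + 0.0279² + 0.2905² = 0.127806 + 0.005271 + 0.063202 + 0.000778 + 0.084390 = 0.281447
B_cine = 1 / 0.281447 = 3.5531
Σp_glutᵢ² = 0.0244² + 0.2439² + 0.1220² + 0.0732² + 0.5366² = 0.000595 + 0.059487 + 0.014884 + 0.005358 + 0.287940 = 0.368264
B_glut = 1 / 0.368264 = 2.7154
Σp_richᵢ² = 0.2353² + 0.0059² + 0.1647² + 0.3118² + 0.2824² = 0.055366 + 0.000035 + 0.027126 + 0.097219 + 0.079750 = 0.259496
B_rich = 1 / 0.259496 = 3.8536
Ranking by B (broadest → narrowest): Plethodon richmondi (3.85) > Plethodon cinereus (3.55) > Plethodon glutinosus (2.72)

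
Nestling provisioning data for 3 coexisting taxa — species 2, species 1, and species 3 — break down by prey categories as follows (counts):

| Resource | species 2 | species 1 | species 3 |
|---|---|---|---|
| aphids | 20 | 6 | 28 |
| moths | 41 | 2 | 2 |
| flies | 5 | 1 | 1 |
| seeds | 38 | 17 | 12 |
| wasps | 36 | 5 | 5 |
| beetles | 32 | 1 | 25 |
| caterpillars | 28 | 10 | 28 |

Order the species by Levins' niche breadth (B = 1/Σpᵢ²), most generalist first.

Proportions for species 2 (n=200): 20/200=0.1000, 41/200=0.2050, 5/200=0.0250, 38/200=0.1900, 36/200=0.1800, 32/200=0.1600, 28/200=0.1400
Proportions for species 1 (n=42): 6/42=0.1429, 2/42=0.0476, 1/42=0.0238, 17/42=0.4048, 5/42=0.1190, 1/42=0.0238, 10/42=0.2381
Proportions for species 3 (n=101): 28/101=0.2772, 2/101=0.0198, 1/101=0.0099, 12/101=0.1188, 5/101=0.0495, 25/101=0.2475, 28/101=0.2772
Σp_2ᵢ² = 0.1000² + 0.2050² + 0.0250² + 0.1900² + 0.1800² + 0.1600² + 0.1400² = 0.010000 + 0.042025 + 0.000625 + 0.036100 + 0.032400 + 0.025600 + 0.019600 = 0.166350
B_2 = 1 / 0.166350 = 6.0114
Σp_1ᵢ² = 0.1429² + 0.0476² + 0.0238² + 0.4048² + 0.1190² + 0.0238² + 0.2381² = 0.020420 + 0.002266 + 0.000566 + 0.163863 + 0.014161 + 0.000566 + 0.056692 = 0.258534
B_1 = 1 / 0.258534 = 3.8680
Σp_3ᵢ² = 0.2772² + 0.0198² + 0.0099² + 0.1188² + 0.0495² + 0.2475² + 0.2772² = 0.076840 + 0.000392 + 0.000098 + 0.014113 + 0.002450 + 0.061256 + 0.076840 = 0.231989
B_3 = 1 / 0.231989 = 4.3105
Ranking by B (broadest → narrowest): species 2 (6.01) > species 3 (4.31) > species 1 (3.87)

species 2 > species 3 > species 1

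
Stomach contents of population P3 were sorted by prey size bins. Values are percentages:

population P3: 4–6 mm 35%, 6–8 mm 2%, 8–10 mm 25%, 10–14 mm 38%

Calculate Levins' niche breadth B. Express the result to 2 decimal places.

Convert percentages to proportions (divide by 100).
Σpᵢ² = 0.35² + 0.02² + 0.25² + 0.38² = 0.1225 + 0.0004 + 0.0625 + 0.1444 = 0.3298
B = 1 / 0.3298 = 3.0321

3.03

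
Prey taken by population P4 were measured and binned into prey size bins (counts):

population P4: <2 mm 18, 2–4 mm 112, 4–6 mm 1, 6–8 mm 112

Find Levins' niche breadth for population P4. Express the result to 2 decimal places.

2.32

Proportions for population P4 (n=243): 18/243=0.0741, 112/243=0.4609, 1/243=0.0041, 112/243=0.4609
Σpᵢ² = 0.0741² + 0.4609² + 0.0041² + 0.4609² = 0.005491 + 0.212429 + 0.000017 + 0.212429 = 0.430366
B = 1 / 0.430366 = 2.3236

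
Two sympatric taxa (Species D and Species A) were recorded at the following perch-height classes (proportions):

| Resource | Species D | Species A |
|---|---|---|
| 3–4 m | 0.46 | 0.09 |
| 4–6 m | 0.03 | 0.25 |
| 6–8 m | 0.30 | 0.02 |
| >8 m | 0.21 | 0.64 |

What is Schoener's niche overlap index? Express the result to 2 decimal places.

Σ|p₁ᵢ − p₂ᵢ| = 0.37 + 0.22 + 0.28 + 0.43 = 1.30
D = 1 − ½ × 1.30 = 1 − 0.650 = 0.3500

0.35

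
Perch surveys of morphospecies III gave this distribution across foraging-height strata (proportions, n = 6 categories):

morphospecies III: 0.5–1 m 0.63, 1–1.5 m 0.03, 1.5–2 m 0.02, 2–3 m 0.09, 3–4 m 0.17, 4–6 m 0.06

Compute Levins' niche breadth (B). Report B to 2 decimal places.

2.28

Σpᵢ² = 0.63² + 0.03² + 0.02² + 0.09² + 0.17² + 0.06² = 0.3969 + 0.0009 + 0.0004 + 0.0081 + 0.0289 + 0.0036 = 0.4388
B = 1 / 0.4388 = 2.2789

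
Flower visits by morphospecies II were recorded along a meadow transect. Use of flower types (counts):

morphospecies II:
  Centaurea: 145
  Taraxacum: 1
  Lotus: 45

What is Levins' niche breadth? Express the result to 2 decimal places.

Proportions for morphospecies II (n=191): 145/191=0.7592, 1/191=0.0052, 45/191=0.2356
Σpᵢ² = 0.7592² + 0.0052² + 0.2356² = 0.576385 + 0.000027 + 0.055507 = 0.631919
B = 1 / 0.631919 = 1.5825

1.58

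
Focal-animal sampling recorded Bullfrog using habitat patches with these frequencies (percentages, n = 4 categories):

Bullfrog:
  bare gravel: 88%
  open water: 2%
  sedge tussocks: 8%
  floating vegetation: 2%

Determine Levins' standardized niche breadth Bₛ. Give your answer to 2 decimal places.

Convert percentages to proportions (divide by 100).
Σpᵢ² = 0.88² + 0.02² + 0.08² + 0.02² = 0.7744 + 0.0004 + 0.0064 + 0.0004 = 0.7816
B = 1 / 0.7816 = 1.2794
Bₛ = (B − 1)/(n − 1) = (1.2794 − 1)/(4 − 1) = 0.2794/3 = 0.0931

0.09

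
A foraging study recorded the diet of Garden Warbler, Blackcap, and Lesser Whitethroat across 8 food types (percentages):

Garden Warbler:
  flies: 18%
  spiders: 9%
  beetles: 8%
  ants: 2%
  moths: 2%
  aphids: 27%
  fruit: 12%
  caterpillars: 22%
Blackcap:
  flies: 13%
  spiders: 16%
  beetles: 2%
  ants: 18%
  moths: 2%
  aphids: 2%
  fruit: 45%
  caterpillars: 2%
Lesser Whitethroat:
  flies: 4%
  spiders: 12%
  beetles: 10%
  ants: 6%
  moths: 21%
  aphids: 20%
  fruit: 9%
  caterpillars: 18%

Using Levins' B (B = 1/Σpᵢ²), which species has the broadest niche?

Convert percentages to proportions (divide by 100).
Σp_Warbᵢ² = 0.18² + 0.09² + 0.08² + 0.02² + 0.02² + 0.27² + 0.12² + 0.22² = 0.0324 + 0.0081 + 0.0064 + 0.0004 + 0.0004 + 0.0729 + 0.0144 + 0.0484 = 0.1834
B_Warb = 1 / 0.1834 = 5.4526
Σp_Blacᵢ² = 0.13² + 0.16² + 0.02² + 0.18² + 0.02² + 0.02² + 0.45² + 0.02² = 0.0169 + 0.0256 + 0.0004 + 0.0324 + 0.0004 + 0.0004 + 0.2025 + 0.0004 = 0.2790
B_Blac = 1 / 0.2790 = 3.5842
Σp_Whitᵢ² = 0.04² + 0.12² + 0.10² + 0.06² + 0.21² + 0.20² + 0.09² + 0.18² = 0.0016 + 0.0144 + 0.0100 + 0.0036 + 0.0441 + 0.0400 + 0.0081 + 0.0324 = 0.1542
B_Whit = 1 / 0.1542 = 6.4851
Highest B → broadest niche (most generalist): Lesser Whitethroat (B = 6.49).

Lesser Whitethroat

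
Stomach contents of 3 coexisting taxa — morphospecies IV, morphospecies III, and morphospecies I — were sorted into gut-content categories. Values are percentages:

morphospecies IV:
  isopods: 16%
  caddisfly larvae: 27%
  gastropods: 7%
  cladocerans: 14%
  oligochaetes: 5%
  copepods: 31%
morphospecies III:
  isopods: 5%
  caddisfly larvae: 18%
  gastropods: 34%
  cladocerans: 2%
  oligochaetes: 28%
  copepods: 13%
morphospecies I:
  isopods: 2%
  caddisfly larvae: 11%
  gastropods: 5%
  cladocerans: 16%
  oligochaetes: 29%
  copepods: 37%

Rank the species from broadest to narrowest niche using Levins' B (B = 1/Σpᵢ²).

morphospecies IV > morphospecies III > morphospecies I

Convert percentages to proportions (divide by 100).
Σp_IVᵢ² = 0.16² + 0.27² + 0.07² + 0.14² + 0.05² + 0.31² = 0.0256 + 0.0729 + 0.0049 + 0.0196 + 0.0025 + 0.0961 = 0.2216
B_IV = 1 / 0.2216 = 4.5126
Σp_IIIᵢ² = 0.05² + 0.18² + 0.34² + 0.02² + 0.28² + 0.13² = 0.0025 + 0.0324 + 0.1156 + 0.0004 + 0.0784 + 0.0169 = 0.2462
B_III = 1 / 0.2462 = 4.0617
Σp_Iᵢ² = 0.02² + 0.11² + 0.05² + 0.16² + 0.29² + 0.37² = 0.0004 + 0.0121 + 0.0025 + 0.0256 + 0.0841 + 0.1369 = 0.2616
B_I = 1 / 0.2616 = 3.8226
Ranking by B (broadest → narrowest): morphospecies IV (4.51) > morphospecies III (4.06) > morphospecies I (3.82)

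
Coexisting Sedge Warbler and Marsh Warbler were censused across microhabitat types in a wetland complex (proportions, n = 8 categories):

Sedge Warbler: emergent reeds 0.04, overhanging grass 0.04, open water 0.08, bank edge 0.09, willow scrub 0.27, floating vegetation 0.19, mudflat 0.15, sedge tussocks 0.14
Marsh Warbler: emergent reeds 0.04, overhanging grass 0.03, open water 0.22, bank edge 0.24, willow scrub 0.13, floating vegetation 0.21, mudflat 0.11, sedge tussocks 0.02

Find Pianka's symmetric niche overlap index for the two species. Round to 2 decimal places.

0.78

Σ p₁ᵢp₂ᵢ = 0.0016 + 0.0012 + 0.0176 + 0.0216 + 0.0351 + 0.0399 + 0.0165 + 0.0028 = 0.1363
Σp_1ᵢ² = 0.04² + 0.04² + 0.08² + 0.09² + 0.27² + 0.19² + 0.15² + 0.14² = 0.0016 + 0.0016 + 0.0064 + 0.0081 + 0.0729 + 0.0361 + 0.0225 + 0.0196 = 0.1688
Σp_2ᵢ² = 0.04² + 0.03² + 0.22² + 0.24² + 0.13² + 0.21² + 0.11² + 0.02² = 0.0016 + 0.0009 + 0.0484 + 0.0576 + 0.0169 + 0.0441 + 0.0121 + 0.0004 = 0.1820
O = 0.1363 / √(0.1688 × 0.1820) = 0.1363 / 0.17528 = 0.7776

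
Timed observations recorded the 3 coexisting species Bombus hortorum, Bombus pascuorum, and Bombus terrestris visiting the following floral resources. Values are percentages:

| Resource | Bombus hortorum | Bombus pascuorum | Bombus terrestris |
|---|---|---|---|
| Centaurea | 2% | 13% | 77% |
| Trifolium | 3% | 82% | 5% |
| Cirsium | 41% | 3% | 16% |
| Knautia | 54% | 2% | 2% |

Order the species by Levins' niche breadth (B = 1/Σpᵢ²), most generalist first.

Bombus hortorum > Bombus terrestris > Bombus pascuorum

Convert percentages to proportions (divide by 100).
Σp_hortᵢ² = 0.02² + 0.03² + 0.41² + 0.54² = 0.0004 + 0.0009 + 0.1681 + 0.2916 = 0.4610
B_hort = 1 / 0.4610 = 2.1692
Σp_pascᵢ² = 0.13² + 0.82² + 0.03² + 0.02² = 0.0169 + 0.6724 + 0.0009 + 0.0004 = 0.6906
B_pasc = 1 / 0.6906 = 1.4480
Σp_terrᵢ² = 0.77² + 0.05² + 0.16² + 0.02² = 0.5929 + 0.0025 + 0.0256 + 0.0004 = 0.6214
B_terr = 1 / 0.6214 = 1.6093
Ranking by B (broadest → narrowest): Bombus hortorum (2.17) > Bombus terrestris (1.61) > Bombus pascuorum (1.45)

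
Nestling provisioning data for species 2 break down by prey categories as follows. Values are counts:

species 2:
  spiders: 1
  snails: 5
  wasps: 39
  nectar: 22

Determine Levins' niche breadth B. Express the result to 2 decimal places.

Proportions for species 2 (n=67): 1/67=0.0149, 5/67=0.0746, 39/67=0.5821, 22/67=0.3284
Σpᵢ² = 0.0149² + 0.0746² + 0.5821² + 0.3284² = 0.000222 + 0.005565 + 0.338840 + 0.107847 = 0.452474
B = 1 / 0.452474 = 2.2101

2.21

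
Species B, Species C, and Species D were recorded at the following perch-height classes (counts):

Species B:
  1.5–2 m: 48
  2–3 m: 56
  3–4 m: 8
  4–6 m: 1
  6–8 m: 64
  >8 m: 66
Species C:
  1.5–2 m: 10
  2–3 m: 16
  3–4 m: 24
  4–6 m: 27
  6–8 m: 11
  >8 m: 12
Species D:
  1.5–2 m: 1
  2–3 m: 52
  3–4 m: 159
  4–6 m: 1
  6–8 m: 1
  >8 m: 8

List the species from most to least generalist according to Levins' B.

Species C > Species B > Species D

Proportions for Species B (n=243): 48/243=0.1975, 56/243=0.2305, 8/243=0.0329, 1/243=0.0041, 64/243=0.2634, 66/243=0.2716
Proportions for Species C (n=100): 10/100=0.1000, 16/100=0.1600, 24/100=0.2400, 27/100=0.2700, 11/100=0.1100, 12/100=0.1200
Proportions for Species D (n=222): 1/222=0.0045, 52/222=0.2342, 159/222=0.7162, 1/222=0.0045, 1/222=0.0045, 8/222=0.0360
Σp_Bᵢ² = 0.1975² + 0.2305² + 0.0329² + 0.0041² + 0.2634² + 0.2716² = 0.039006 + 0.053130 + 0.001082 + 0.000017 + 0.069380 + 0.073767 = 0.236382
B_B = 1 / 0.236382 = 4.2304
Σp_Cᵢ² = 0.1000² + 0.1600² + 0.2400² + 0.2700² + 0.1100² + 0.1200² = 0.010000 + 0.025600 + 0.057600 + 0.072900 + 0.012100 + 0.014400 = 0.192600
B_C = 1 / 0.192600 = 5.1921
Σp_Dᵢ² = 0.0045² + 0.2342² + 0.7162² + 0.0045² + 0.0045² + 0.0360² = 0.000020 + 0.054850 + 0.512942 + 0.000020 + 0.000020 + 0.001296 = 0.569148
B_D = 1 / 0.569148 = 1.7570
Ranking by B (broadest → narrowest): Species C (5.19) > Species B (4.23) > Species D (1.76)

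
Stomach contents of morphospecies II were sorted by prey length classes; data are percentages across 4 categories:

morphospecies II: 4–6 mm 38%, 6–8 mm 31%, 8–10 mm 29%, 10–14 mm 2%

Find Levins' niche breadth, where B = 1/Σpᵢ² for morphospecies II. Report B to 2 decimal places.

3.08

Convert percentages to proportions (divide by 100).
Σpᵢ² = 0.38² + 0.31² + 0.29² + 0.02² = 0.1444 + 0.0961 + 0.0841 + 0.0004 = 0.3250
B = 1 / 0.3250 = 3.0769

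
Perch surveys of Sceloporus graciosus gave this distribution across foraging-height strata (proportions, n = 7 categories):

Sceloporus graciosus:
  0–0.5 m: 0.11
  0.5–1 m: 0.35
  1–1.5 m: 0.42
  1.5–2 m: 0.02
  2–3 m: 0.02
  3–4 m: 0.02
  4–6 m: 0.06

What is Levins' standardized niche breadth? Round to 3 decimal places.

Σpᵢ² = 0.11² + 0.35² + 0.42² + 0.02² + 0.02² + 0.02² + 0.06² = 0.0121 + 0.1225 + 0.1764 + 0.0004 + 0.0004 + 0.0004 + 0.0036 = 0.3158
B = 1 / 0.3158 = 3.16656
Bₛ = (B − 1)/(n − 1) = (3.16656 − 1)/(7 − 1) = 2.16656/6 = 0.36109

0.361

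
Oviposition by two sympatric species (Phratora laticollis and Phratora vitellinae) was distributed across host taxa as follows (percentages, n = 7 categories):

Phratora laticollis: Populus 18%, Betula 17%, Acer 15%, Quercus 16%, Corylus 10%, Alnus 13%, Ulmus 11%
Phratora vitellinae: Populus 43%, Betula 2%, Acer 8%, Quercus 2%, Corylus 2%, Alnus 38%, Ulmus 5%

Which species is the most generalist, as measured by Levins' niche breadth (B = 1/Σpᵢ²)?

Phratora laticollis

Convert percentages to proportions (divide by 100).
Σp_latiᵢ² = 0.18² + 0.17² + 0.15² + 0.16² + 0.10² + 0.13² + 0.11² = 0.0324 + 0.0289 + 0.0225 + 0.0256 + 0.0100 + 0.0169 + 0.0121 = 0.1484
B_lati = 1 / 0.1484 = 6.7385
Σp_viteᵢ² = 0.43² + 0.02² + 0.08² + 0.02² + 0.02² + 0.38² + 0.05² = 0.1849 + 0.0004 + 0.0064 + 0.0004 + 0.0004 + 0.1444 + 0.0025 = 0.3394
B_vite = 1 / 0.3394 = 2.9464
Highest B → broadest niche (most generalist): Phratora laticollis (B = 6.74).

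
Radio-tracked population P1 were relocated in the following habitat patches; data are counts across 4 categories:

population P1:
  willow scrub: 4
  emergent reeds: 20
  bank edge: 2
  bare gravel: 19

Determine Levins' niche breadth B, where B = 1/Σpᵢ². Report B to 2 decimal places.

Proportions for population P1 (n=45): 4/45=0.0889, 20/45=0.4444, 2/45=0.0444, 19/45=0.4222
Σpᵢ² = 0.0889² + 0.4444² + 0.0444² + 0.4222² = 0.007903 + 0.197491 + 0.001971 + 0.178253 = 0.385618
B = 1 / 0.385618 = 2.5932

2.59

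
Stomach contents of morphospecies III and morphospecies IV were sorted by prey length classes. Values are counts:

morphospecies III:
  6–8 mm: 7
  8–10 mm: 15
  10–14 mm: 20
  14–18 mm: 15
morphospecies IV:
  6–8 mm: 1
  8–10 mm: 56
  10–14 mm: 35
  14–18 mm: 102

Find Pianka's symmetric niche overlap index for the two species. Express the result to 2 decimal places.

Proportions for morphospecies III (n=57): 7/57=0.1228, 15/57=0.2632, 20/57=0.3509, 15/57=0.2632
Proportions for morphospecies IV (n=194): 1/194=0.0052, 56/194=0.2887, 35/194=0.1804, 102/194=0.5258
Σ p₁ᵢp₂ᵢ = 0.000639 + 0.075986 + 0.063302 + 0.138391 = 0.278318
Σp_1ᵢ² = 0.1228² + 0.2632² + 0.3509² + 0.2632² = 0.015080 + 0.069274 + 0.123131 + 0.069274 = 0.276759
Σp_2ᵢ² = 0.0052² + 0.2887² + 0.1804² + 0.5258² = 0.000027 + 0.083348 + 0.032544 + 0.276466 = 0.392385
O = 0.278318 / √(0.276759 × 0.392385) = 0.278318 / 0.3295392 = 0.8446

0.84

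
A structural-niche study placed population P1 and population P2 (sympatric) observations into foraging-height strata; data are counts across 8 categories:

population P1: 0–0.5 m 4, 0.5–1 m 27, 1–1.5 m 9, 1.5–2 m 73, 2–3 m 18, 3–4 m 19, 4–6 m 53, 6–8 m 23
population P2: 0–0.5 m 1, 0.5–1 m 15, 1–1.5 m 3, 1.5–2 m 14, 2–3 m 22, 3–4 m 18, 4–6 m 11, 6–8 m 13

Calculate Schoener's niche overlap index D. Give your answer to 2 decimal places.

0.68

Proportions for population P1 (n=226): 4/226=0.0177, 27/226=0.1195, 9/226=0.0398, 73/226=0.3230, 18/226=0.0796, 19/226=0.0841, 53/226=0.2345, 23/226=0.1018
Proportions for population P2 (n=97): 1/97=0.0103, 15/97=0.1546, 3/97=0.0309, 14/97=0.1443, 22/97=0.2268, 18/97=0.1856, 11/97=0.1134, 13/97=0.1340
Σ|p₁ᵢ − p₂ᵢ| = 0.0074 + 0.0351 + 0.0089 + 0.1787 + 0.1472 + 0.1015 + 0.1211 + 0.0322 = 0.6321
D = 1 − ½ × 0.6321 = 1 − 0.31605 = 0.68395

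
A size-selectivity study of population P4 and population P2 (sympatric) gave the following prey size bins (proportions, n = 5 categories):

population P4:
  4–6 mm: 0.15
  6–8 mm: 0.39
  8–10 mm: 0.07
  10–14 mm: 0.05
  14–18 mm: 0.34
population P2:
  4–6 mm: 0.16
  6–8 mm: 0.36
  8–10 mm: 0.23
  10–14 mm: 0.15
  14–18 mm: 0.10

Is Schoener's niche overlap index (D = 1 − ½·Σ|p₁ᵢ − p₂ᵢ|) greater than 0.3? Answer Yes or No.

Σ|p₁ᵢ − p₂ᵢ| = 0.01 + 0.03 + 0.16 + 0.10 + 0.24 = 0.54
D = 1 − ½ × 0.54 = 1 − 0.270 = 0.7300
D = 0.7300 > 0.3 → Yes.

Yes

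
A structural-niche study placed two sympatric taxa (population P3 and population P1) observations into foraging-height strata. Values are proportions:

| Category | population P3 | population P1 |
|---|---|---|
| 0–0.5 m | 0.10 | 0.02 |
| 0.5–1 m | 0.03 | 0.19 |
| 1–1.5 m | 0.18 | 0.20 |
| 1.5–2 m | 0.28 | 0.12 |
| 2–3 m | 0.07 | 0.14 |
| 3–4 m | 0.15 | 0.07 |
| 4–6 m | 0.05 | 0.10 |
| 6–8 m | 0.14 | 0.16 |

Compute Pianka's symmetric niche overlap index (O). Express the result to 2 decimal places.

Σ p₁ᵢp₂ᵢ = 0.0020 + 0.0057 + 0.0360 + 0.0336 + 0.0098 + 0.0105 + 0.0050 + 0.0224 = 0.1250
Σp_1ᵢ² = 0.10² + 0.03² + 0.18² + 0.28² + 0.07² + 0.15² + 0.05² + 0.14² = 0.0100 + 0.0009 + 0.0324 + 0.0784 + 0.0049 + 0.0225 + 0.0025 + 0.0196 = 0.1712
Σp_2ᵢ² = 0.02² + 0.19² + 0.20² + 0.12² + 0.14² + 0.07² + 0.10² + 0.16² = 0.0004 + 0.0361 + 0.0400 + 0.0144 + 0.0196 + 0.0049 + 0.0100 + 0.0256 = 0.1510
O = 0.1250 / √(0.1712 × 0.1510) = 0.1250 / 0.16078 = 0.7775

0.78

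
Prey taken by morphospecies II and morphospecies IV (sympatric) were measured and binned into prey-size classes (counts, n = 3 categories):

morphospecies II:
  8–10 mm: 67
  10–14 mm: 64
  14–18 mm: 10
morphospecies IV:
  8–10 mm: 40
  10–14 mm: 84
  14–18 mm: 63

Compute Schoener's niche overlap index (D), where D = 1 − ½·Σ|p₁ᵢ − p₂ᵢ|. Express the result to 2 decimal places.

0.73

Proportions for morphospecies II (n=141): 67/141=0.4752, 64/141=0.4539, 10/141=0.0709
Proportions for morphospecies IV (n=187): 40/187=0.2139, 84/187=0.4492, 63/187=0.3369
Σ|p₁ᵢ − p₂ᵢ| = 0.2613 + 0.0047 + 0.2660 = 0.5320
D = 1 − ½ × 0.5320 = 1 − 0.26600 = 0.73400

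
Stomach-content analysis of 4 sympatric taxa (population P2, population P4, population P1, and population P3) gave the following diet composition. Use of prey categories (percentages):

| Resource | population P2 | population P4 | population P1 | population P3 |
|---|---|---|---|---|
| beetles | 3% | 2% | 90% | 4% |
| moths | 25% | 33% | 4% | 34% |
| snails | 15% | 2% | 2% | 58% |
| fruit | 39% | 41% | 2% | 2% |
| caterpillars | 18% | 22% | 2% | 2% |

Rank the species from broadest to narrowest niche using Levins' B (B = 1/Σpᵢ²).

Convert percentages to proportions (divide by 100).
Σp_P2ᵢ² = 0.03² + 0.25² + 0.15² + 0.39² + 0.18² = 0.0009 + 0.0625 + 0.0225 + 0.1521 + 0.0324 = 0.2704
B_P2 = 1 / 0.2704 = 3.6982
Σp_P4ᵢ² = 0.02² + 0.33² + 0.02² + 0.41² + 0.22² = 0.0004 + 0.1089 + 0.0004 + 0.1681 + 0.0484 = 0.3262
B_P4 = 1 / 0.3262 = 3.0656
Σp_P1ᵢ² = 0.90² + 0.04² + 0.02² + 0.02² + 0.02² = 0.8100 + 0.0016 + 0.0004 + 0.0004 + 0.0004 = 0.8128
B_P1 = 1 / 0.8128 = 1.2303
Σp_P3ᵢ² = 0.04² + 0.34² + 0.58² + 0.02² + 0.02² = 0.0016 + 0.1156 + 0.3364 + 0.0004 + 0.0004 = 0.4544
B_P3 = 1 / 0.4544 = 2.2007
Ranking by B (broadest → narrowest): population P2 (3.70) > population P4 (3.07) > population P3 (2.20) > population P1 (1.23)

population P2 > population P4 > population P3 > population P1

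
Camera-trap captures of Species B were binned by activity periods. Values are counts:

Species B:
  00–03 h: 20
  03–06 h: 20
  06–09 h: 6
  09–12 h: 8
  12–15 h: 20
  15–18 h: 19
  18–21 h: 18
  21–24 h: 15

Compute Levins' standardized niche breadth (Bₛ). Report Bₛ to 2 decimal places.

0.88

Proportions for Species B (n=126): 20/126=0.1587, 20/126=0.1587, 6/126=0.0476, 8/126=0.0635, 20/126=0.1587, 19/126=0.1508, 18/126=0.1429, 15/126=0.1190
Σpᵢ² = 0.1587² + 0.1587² + 0.0476² + 0.0635² + 0.1587² + 0.1508² + 0.1429² + 0.1190² = 0.025186 + 0.025186 + 0.002266 + 0.004032 + 0.025186 + 0.022741 + 0.020420 + 0.014161 = 0.139178
B = 1 / 0.139178 = 7.1850
Bₛ = (B − 1)/(n − 1) = (7.1850 − 1)/(8 − 1) = 6.1850/7 = 0.8836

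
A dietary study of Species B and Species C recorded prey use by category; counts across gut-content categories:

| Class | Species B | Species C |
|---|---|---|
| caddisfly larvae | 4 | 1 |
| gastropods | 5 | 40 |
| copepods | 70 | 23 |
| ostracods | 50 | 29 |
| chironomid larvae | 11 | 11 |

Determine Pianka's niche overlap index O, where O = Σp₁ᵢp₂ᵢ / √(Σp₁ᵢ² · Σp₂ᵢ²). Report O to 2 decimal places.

Proportions for Species B (n=140): 4/140=0.0286, 5/140=0.0357, 70/140=0.5000, 50/140=0.3571, 11/140=0.0786
Proportions for Species C (n=104): 1/104=0.0096, 40/104=0.3846, 23/104=0.2212, 29/104=0.2788, 11/104=0.1058
Σ p₁ᵢp₂ᵢ = 0.000275 + 0.013730 + 0.110600 + 0.099559 + 0.008316 = 0.232480
Σp_1ᵢ² = 0.0286² + 0.0357² + 0.5000² + 0.3571² + 0.0786² = 0.000818 + 0.001274 + 0.250000 + 0.127520 + 0.006178 = 0.385790
Σp_2ᵢ² = 0.0096² + 0.3846² + 0.2212² + 0.2788² + 0.1058² = 0.000092 + 0.147917 + 0.048929 + 0.077729 + 0.011194 = 0.285861
O = 0.232480 / √(0.385790 × 0.285861) = 0.232480 / 0.3320878 = 0.7001

0.70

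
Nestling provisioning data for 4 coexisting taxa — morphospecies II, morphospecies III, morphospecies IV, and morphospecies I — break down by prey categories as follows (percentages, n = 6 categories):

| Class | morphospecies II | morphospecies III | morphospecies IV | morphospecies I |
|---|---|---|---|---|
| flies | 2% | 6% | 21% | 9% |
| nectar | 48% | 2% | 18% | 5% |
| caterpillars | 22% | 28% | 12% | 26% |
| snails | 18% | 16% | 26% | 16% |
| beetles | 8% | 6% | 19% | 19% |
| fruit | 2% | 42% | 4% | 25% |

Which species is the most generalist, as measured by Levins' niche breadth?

Convert percentages to proportions (divide by 100).
Σp_IIᵢ² = 0.02² + 0.48² + 0.22² + 0.18² + 0.08² + 0.02² = 0.0004 + 0.2304 + 0.0484 + 0.0324 + 0.0064 + 0.0004 = 0.3184
B_II = 1 / 0.3184 = 3.1407
Σp_IIIᵢ² = 0.06² + 0.02² + 0.28² + 0.16² + 0.06² + 0.42² = 0.0036 + 0.0004 + 0.0784 + 0.0256 + 0.0036 + 0.1764 = 0.2880
B_III = 1 / 0.2880 = 3.4722
Σp_IVᵢ² = 0.21² + 0.18² + 0.12² + 0.26² + 0.19² + 0.04² = 0.0441 + 0.0324 + 0.0144 + 0.0676 + 0.0361 + 0.0016 = 0.1962
B_IV = 1 / 0.1962 = 5.0968
Σp_Iᵢ² = 0.09² + 0.05² + 0.26² + 0.16² + 0.19² + 0.25² = 0.0081 + 0.0025 + 0.0676 + 0.0256 + 0.0361 + 0.0625 = 0.2024
B_I = 1 / 0.2024 = 4.9407
Highest B → broadest niche (most generalist): morphospecies IV (B = 5.10).

morphospecies IV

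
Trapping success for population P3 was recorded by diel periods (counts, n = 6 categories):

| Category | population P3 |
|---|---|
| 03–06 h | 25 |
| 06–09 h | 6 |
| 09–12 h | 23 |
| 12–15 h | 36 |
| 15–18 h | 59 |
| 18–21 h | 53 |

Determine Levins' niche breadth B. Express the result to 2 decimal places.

Proportions for population P3 (n=202): 25/202=0.1238, 6/202=0.0297, 23/202=0.1139, 36/202=0.1782, 59/202=0.2921, 53/202=0.2624
Σpᵢ² = 0.1238² + 0.0297² + 0.1139² + 0.1782² + 0.2921² + 0.2624² = 0.015326 + 0.000882 + 0.012973 + 0.031755 + 0.085322 + 0.068854 = 0.215112
B = 1 / 0.215112 = 4.6487

4.65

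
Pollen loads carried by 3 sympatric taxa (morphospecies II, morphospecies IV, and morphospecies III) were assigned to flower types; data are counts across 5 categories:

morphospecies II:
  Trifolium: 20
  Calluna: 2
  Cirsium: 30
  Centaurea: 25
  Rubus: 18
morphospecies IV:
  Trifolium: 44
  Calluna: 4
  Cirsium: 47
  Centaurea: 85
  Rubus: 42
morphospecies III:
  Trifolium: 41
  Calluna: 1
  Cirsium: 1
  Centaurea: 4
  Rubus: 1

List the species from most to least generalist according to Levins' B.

morphospecies II > morphospecies IV > morphospecies III

Proportions for morphospecies II (n=95): 20/95=0.2105, 2/95=0.0211, 30/95=0.3158, 25/95=0.2632, 18/95=0.1895
Proportions for morphospecies IV (n=222): 44/222=0.1982, 4/222=0.0180, 47/222=0.2117, 85/222=0.3829, 42/222=0.1892
Proportions for morphospecies III (n=48): 41/48=0.8542, 1/48=0.0208, 1/48=0.0208, 4/48=0.0833, 1/48=0.0208
Σp_IIᵢ² = 0.2105² + 0.0211² + 0.3158² + 0.2632² + 0.1895² = 0.044310 + 0.000445 + 0.099730 + 0.069274 + 0.035910 = 0.249669
B_II = 1 / 0.249669 = 4.0053
Σp_IVᵢ² = 0.1982² + 0.0180² + 0.2117² + 0.3829² + 0.1892² = 0.039283 + 0.000324 + 0.044817 + 0.146612 + 0.035797 = 0.266833
B_IV = 1 / 0.266833 = 3.7477
Σp_IIIᵢ² = 0.8542² + 0.0208² + 0.0208² + 0.0833² + 0.0208² = 0.729658 + 0.000433 + 0.000433 + 0.006939 + 0.000433 = 0.737896
B_III = 1 / 0.737896 = 1.3552
Ranking by B (broadest → narrowest): morphospecies II (4.01) > morphospecies IV (3.75) > morphospecies III (1.36)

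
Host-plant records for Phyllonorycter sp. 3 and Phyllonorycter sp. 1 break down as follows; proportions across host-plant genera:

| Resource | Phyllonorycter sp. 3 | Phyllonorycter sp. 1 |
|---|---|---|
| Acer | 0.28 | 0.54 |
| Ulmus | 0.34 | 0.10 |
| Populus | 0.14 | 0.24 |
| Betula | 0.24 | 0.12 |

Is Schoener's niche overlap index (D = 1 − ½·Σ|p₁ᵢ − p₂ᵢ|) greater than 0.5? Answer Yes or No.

Σ|p₁ᵢ − p₂ᵢ| = 0.26 + 0.24 + 0.10 + 0.12 = 0.72
D = 1 − ½ × 0.72 = 1 − 0.360 = 0.6400
D = 0.6400 > 0.5 → Yes.

Yes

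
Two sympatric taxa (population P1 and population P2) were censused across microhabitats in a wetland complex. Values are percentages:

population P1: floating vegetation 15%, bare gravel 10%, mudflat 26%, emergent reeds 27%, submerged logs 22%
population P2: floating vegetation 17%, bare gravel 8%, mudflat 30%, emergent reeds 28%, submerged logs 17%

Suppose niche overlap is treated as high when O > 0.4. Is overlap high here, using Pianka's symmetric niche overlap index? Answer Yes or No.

Yes

Convert percentages to proportions (divide by 100).
Σ p₁ᵢp₂ᵢ = 0.0255 + 0.0080 + 0.0780 + 0.0756 + 0.0374 = 0.2245
Σp_1ᵢ² = 0.15² + 0.10² + 0.26² + 0.27² + 0.22² = 0.0225 + 0.0100 + 0.0676 + 0.0729 + 0.0484 = 0.2214
Σp_2ᵢ² = 0.17² + 0.08² + 0.30² + 0.28² + 0.17² = 0.0289 + 0.0064 + 0.0900 + 0.0784 + 0.0289 = 0.2326
O = 0.2245 / √(0.2214 × 0.2326) = 0.2245 / 0.22693 = 0.9893
O = 0.9893 > 0.4 → Yes.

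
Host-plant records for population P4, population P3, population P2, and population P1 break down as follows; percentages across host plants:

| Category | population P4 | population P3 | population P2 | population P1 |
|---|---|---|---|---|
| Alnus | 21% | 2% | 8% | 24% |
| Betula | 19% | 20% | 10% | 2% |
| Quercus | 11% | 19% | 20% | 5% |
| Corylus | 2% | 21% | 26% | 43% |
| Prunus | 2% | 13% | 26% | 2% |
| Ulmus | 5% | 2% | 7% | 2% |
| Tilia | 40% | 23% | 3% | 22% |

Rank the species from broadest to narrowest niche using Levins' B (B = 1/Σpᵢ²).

population P3 > population P2 > population P4 > population P1

Convert percentages to proportions (divide by 100).
Σp_P4ᵢ² = 0.21² + 0.19² + 0.11² + 0.02² + 0.02² + 0.05² + 0.40² = 0.0441 + 0.0361 + 0.0121 + 0.0004 + 0.0004 + 0.0025 + 0.1600 = 0.2556
B_P4 = 1 / 0.2556 = 3.9124
Σp_P3ᵢ² = 0.02² + 0.20² + 0.19² + 0.21² + 0.13² + 0.02² + 0.23² = 0.0004 + 0.0400 + 0.0361 + 0.0441 + 0.0169 + 0.0004 + 0.0529 = 0.1908
B_P3 = 1 / 0.1908 = 5.2411
Σp_P2ᵢ² = 0.08² + 0.10² + 0.20² + 0.26² + 0.26² + 0.07² + 0.03² = 0.0064 + 0.0100 + 0.0400 + 0.0676 + 0.0676 + 0.0049 + 0.0009 = 0.1974
B_P2 = 1 / 0.1974 = 5.0659
Σp_P1ᵢ² = 0.24² + 0.02² + 0.05² + 0.43² + 0.02² + 0.02² + 0.22² = 0.0576 + 0.0004 + 0.0025 + 0.1849 + 0.0004 + 0.0004 + 0.0484 = 0.2946
B_P1 = 1 / 0.2946 = 3.3944
Ranking by B (broadest → narrowest): population P3 (5.24) > population P2 (5.07) > population P4 (3.91) > population P1 (3.39)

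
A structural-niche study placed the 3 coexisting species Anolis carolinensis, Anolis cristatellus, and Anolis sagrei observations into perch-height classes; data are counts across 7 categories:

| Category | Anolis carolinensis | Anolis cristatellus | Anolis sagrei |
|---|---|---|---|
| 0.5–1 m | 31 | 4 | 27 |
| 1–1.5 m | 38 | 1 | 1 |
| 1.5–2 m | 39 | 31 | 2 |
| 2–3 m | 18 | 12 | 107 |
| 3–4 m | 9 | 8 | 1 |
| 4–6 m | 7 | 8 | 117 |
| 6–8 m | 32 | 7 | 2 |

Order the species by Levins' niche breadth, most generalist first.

Anolis carolinensis > Anolis cristatellus > Anolis sagrei

Proportions for Anolis carolinensis (n=174): 31/174=0.1782, 38/174=0.2184, 39/174=0.2241, 18/174=0.1034, 9/174=0.0517, 7/174=0.0402, 32/174=0.1839
Proportions for Anolis cristatellus (n=71): 4/71=0.0563, 1/71=0.0141, 31/71=0.4366, 12/71=0.1690, 8/71=0.1127, 8/71=0.1127, 7/71=0.0986
Proportions for Anolis sagrei (n=257): 27/257=0.1051, 1/257=0.0039, 2/257=0.0078, 107/257=0.4163, 1/257=0.0039, 117/257=0.4553, 2/257=0.0078
Σp_caroᵢ² = 0.1782² + 0.2184² + 0.2241² + 0.1034² + 0.0517² + 0.0402² + 0.1839² = 0.031755 + 0.047699 + 0.050221 + 0.010692 + 0.002673 + 0.001616 + 0.033819 = 0.178475
B_caro = 1 / 0.178475 = 5.6030
Σp_crisᵢ² = 0.0563² + 0.0141² + 0.4366² + 0.1690² + 0.1127² + 0.1127² + 0.0986² = 0.003170 + 0.000199 + 0.190620 + 0.028561 + 0.012701 + 0.012701 + 0.009722 = 0.257674
B_cris = 1 / 0.257674 = 3.8809
Σp_sagrᵢ² = 0.1051² + 0.0039² + 0.0078² + 0.4163² + 0.0039² + 0.4553² + 0.0078² = 0.011046 + 0.000015 + 0.000061 + 0.173306 + 0.000015 + 0.207298 + 0.000061 = 0.391802
B_sagr = 1 / 0.391802 = 2.5523
Ranking by B (broadest → narrowest): Anolis carolinensis (5.60) > Anolis cristatellus (3.88) > Anolis sagrei (2.55)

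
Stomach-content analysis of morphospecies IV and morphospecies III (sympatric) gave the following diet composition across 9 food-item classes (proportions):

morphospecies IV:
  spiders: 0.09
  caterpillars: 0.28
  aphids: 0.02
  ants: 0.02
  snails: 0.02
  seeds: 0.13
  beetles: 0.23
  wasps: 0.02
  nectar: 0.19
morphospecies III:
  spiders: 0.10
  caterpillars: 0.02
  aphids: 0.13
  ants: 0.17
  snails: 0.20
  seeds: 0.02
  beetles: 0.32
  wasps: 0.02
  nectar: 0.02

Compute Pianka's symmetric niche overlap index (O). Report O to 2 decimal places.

Σ p₁ᵢp₂ᵢ = 0.0090 + 0.0056 + 0.0026 + 0.0034 + 0.0040 + 0.0026 + 0.0736 + 0.0004 + 0.0038 = 0.1050
Σp_1ᵢ² = 0.09² + 0.28² + 0.02² + 0.02² + 0.02² + 0.13² + 0.23² + 0.02² + 0.19² = 0.0081 + 0.0784 + 0.0004 + 0.0004 + 0.0004 + 0.0169 + 0.0529 + 0.0004 + 0.0361 = 0.1940
Σp_2ᵢ² = 0.10² + 0.02² + 0.13² + 0.17² + 0.20² + 0.02² + 0.32² + 0.02² + 0.02² = 0.0100 + 0.0004 + 0.0169 + 0.0289 + 0.0400 + 0.0004 + 0.1024 + 0.0004 + 0.0004 = 0.1998
O = 0.1050 / √(0.1940 × 0.1998) = 0.1050 / 0.19688 = 0.5333

0.53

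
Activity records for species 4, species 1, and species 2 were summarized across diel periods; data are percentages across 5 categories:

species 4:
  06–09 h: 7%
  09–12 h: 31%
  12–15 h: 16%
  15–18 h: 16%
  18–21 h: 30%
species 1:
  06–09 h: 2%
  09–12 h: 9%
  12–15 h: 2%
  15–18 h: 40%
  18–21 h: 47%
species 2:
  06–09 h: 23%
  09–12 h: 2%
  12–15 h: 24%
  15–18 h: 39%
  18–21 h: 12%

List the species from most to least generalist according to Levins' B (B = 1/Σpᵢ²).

Convert percentages to proportions (divide by 100).
Σp_4ᵢ² = 0.07² + 0.31² + 0.16² + 0.16² + 0.30² = 0.0049 + 0.0961 + 0.0256 + 0.0256 + 0.0900 = 0.2422
B_4 = 1 / 0.2422 = 4.1288
Σp_1ᵢ² = 0.02² + 0.09² + 0.02² + 0.40² + 0.47² = 0.0004 + 0.0081 + 0.0004 + 0.1600 + 0.2209 = 0.3898
B_1 = 1 / 0.3898 = 2.5654
Σp_2ᵢ² = 0.23² + 0.02² + 0.24² + 0.39² + 0.12² = 0.0529 + 0.0004 + 0.0576 + 0.1521 + 0.0144 = 0.2774
B_2 = 1 / 0.2774 = 3.6049
Ranking by B (broadest → narrowest): species 4 (4.13) > species 2 (3.60) > species 1 (2.57)

species 4 > species 2 > species 1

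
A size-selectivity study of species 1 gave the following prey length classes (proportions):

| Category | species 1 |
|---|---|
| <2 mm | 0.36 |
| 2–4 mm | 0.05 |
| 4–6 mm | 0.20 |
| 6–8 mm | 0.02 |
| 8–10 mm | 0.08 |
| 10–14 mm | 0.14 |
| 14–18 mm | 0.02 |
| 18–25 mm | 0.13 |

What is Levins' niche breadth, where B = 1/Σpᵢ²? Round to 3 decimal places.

4.634

Σpᵢ² = 0.36² + 0.05² + 0.20² + 0.02² + 0.08² + 0.14² + 0.02² + 0.13² = 0.1296 + 0.0025 + 0.0400 + 0.0004 + 0.0064 + 0.0196 + 0.0004 + 0.0169 = 0.2158
B = 1 / 0.2158 = 4.63392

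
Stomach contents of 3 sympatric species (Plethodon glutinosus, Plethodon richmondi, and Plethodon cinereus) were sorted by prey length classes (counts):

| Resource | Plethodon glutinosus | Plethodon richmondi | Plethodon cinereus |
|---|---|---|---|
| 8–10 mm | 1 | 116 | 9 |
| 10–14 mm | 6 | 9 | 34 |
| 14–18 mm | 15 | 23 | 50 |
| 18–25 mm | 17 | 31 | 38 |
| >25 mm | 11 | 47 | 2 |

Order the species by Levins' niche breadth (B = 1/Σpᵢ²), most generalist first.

Plethodon glutinosus > Plethodon cinereus > Plethodon richmondi

Proportions for Plethodon glutinosus (n=50): 1/50=0.0200, 6/50=0.1200, 15/50=0.3000, 17/50=0.3400, 11/50=0.2200
Proportions for Plethodon richmondi (n=226): 116/226=0.5133, 9/226=0.0398, 23/226=0.1018, 31/226=0.1372, 47/226=0.2080
Proportions for Plethodon cinereus (n=133): 9/133=0.0677, 34/133=0.2556, 50/133=0.3759, 38/133=0.2857, 2/133=0.0150
Σp_glutᵢ² = 0.0200² + 0.1200² + 0.3000² + 0.3400² + 0.2200² = 0.000400 + 0.014400 + 0.090000 + 0.115600 + 0.048400 = 0.268800
B_glut = 1 / 0.268800 = 3.7202
Σp_richᵢ² = 0.5133² + 0.0398² + 0.1018² + 0.1372² + 0.2080² = 0.263477 + 0.001584 + 0.010363 + 0.018824 + 0.043264 = 0.337512
B_rich = 1 / 0.337512 = 2.9629
Σp_cineᵢ² = 0.0677² + 0.2556² + 0.3759² + 0.2857² + 0.0150² = 0.004583 + 0.065331 + 0.141301 + 0.081624 + 0.000225 = 0.293064
B_cine = 1 / 0.293064 = 3.4122
Ranking by B (broadest → narrowest): Plethodon glutinosus (3.72) > Plethodon cinereus (3.41) > Plethodon richmondi (2.96)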